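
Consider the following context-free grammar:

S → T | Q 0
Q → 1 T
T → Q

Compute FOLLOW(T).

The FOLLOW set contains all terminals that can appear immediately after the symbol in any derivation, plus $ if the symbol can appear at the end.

We compute FOLLOW(T) using the standard algorithm.
FOLLOW(S) starts with {$}.
FIRST(Q) = {1}
FIRST(S) = {1}
FIRST(T) = {1}
FOLLOW(Q) = {$, 0}
FOLLOW(S) = {$}
FOLLOW(T) = {$, 0}
Therefore, FOLLOW(T) = {$, 0}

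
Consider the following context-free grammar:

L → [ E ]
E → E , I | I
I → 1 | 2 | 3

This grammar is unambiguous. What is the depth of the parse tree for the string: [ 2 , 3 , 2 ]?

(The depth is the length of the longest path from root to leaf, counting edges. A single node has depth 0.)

5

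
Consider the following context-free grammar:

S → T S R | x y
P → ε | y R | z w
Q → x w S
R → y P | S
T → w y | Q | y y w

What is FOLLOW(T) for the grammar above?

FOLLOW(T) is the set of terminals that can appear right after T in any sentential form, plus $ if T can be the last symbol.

We compute FOLLOW(T) using the standard algorithm.
FOLLOW(S) starts with {$}.
FIRST(P) = {y, z, ε}
FIRST(Q) = {x}
FIRST(R) = {w, x, y}
FIRST(S) = {w, x, y}
FIRST(T) = {w, x, y}
FOLLOW(P) = {$, w, x, y}
FOLLOW(Q) = {w, x, y}
FOLLOW(R) = {$, w, x, y}
FOLLOW(S) = {$, w, x, y}
FOLLOW(T) = {w, x, y}
Therefore, FOLLOW(T) = {w, x, y}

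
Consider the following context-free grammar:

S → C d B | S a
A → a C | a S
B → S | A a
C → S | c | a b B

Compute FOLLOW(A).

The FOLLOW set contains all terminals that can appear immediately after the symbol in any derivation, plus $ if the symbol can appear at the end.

We compute FOLLOW(A) using the standard algorithm.
FOLLOW(S) starts with {$}.
FIRST(A) = {a}
FIRST(B) = {a, c}
FIRST(C) = {a, c}
FIRST(S) = {a, c}
FOLLOW(A) = {a}
FOLLOW(B) = {$, a, d}
FOLLOW(C) = {a, d}
FOLLOW(S) = {$, a, d}
Therefore, FOLLOW(A) = {a}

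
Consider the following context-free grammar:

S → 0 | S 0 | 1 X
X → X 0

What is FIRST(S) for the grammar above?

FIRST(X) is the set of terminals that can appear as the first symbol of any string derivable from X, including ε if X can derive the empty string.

We compute FIRST(S) using the standard algorithm.
FIRST(S) = {0, 1}
FIRST(X) = {}
Therefore, FIRST(S) = {0, 1}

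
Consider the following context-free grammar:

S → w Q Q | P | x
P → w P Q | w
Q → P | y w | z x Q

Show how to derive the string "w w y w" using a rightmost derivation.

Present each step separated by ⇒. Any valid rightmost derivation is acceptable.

S ⇒ w Q Q ⇒ w Q y w ⇒ w P y w ⇒ w w y w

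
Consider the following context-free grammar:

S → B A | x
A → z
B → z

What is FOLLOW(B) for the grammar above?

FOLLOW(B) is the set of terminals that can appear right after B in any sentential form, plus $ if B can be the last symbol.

We compute FOLLOW(B) using the standard algorithm.
FOLLOW(S) starts with {$}.
FIRST(A) = {z}
FIRST(B) = {z}
FIRST(S) = {x, z}
FOLLOW(A) = {$}
FOLLOW(B) = {z}
FOLLOW(S) = {$}
Therefore, FOLLOW(B) = {z}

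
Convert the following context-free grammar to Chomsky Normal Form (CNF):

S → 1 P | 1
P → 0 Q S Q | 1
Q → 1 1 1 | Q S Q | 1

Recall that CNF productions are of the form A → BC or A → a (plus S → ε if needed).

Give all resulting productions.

T1 → 1; S → 1; T0 → 0; P → 1; Q → 1; S → T1 P; P → T0 X0; X0 → Q X1; X1 → S Q; Q → T1 X2; X2 → T1 T1; Q → Q X3; X3 → S Q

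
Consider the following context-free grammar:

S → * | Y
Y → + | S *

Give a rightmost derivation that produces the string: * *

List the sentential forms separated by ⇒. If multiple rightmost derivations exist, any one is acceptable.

S ⇒ Y ⇒ S * ⇒ * *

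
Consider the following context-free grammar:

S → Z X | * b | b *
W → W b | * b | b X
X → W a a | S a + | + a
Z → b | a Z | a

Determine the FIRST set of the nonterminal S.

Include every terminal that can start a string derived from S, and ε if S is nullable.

We compute FIRST(S) using the standard algorithm.
FIRST(S) = {*, a, b}
FIRST(W) = {*, b}
FIRST(X) = {*, +, a, b}
FIRST(Z) = {a, b}
Therefore, FIRST(S) = {*, a, b}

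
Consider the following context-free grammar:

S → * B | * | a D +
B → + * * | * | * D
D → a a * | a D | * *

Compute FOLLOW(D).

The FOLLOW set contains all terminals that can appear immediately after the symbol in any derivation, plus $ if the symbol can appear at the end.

We compute FOLLOW(D) using the standard algorithm.
FOLLOW(S) starts with {$}.
FIRST(B) = {*, +}
FIRST(D) = {*, a}
FIRST(S) = {*, a}
FOLLOW(B) = {$}
FOLLOW(D) = {$, +}
FOLLOW(S) = {$}
Therefore, FOLLOW(D) = {$, +}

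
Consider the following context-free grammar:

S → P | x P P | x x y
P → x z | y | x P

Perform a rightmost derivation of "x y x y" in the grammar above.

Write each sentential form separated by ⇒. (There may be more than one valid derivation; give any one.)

S ⇒ x P P ⇒ x P x P ⇒ x P x y ⇒ x y x y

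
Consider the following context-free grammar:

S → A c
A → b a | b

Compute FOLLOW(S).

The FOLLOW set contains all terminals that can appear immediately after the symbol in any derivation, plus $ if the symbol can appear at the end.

We compute FOLLOW(S) using the standard algorithm.
FOLLOW(S) starts with {$}.
FIRST(A) = {b}
FIRST(S) = {b}
FOLLOW(A) = {c}
FOLLOW(S) = {$}
Therefore, FOLLOW(S) = {$}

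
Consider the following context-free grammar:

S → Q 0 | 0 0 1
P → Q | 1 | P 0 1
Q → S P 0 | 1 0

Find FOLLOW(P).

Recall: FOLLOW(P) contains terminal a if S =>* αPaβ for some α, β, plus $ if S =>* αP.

We compute FOLLOW(P) using the standard algorithm.
FOLLOW(S) starts with {$}.
FIRST(P) = {0, 1}
FIRST(Q) = {0, 1}
FIRST(S) = {0, 1}
FOLLOW(P) = {0}
FOLLOW(Q) = {0}
FOLLOW(S) = {$, 0, 1}
Therefore, FOLLOW(P) = {0}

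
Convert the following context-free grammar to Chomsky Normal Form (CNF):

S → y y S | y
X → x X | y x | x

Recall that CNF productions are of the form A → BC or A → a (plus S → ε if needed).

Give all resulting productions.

TY → y; S → y; TX → x; X → x; S → TY X0; X0 → TY S; X → TX X; X → TY TX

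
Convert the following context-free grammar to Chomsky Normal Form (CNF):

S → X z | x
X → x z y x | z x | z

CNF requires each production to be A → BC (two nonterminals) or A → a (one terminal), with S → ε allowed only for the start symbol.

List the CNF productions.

TZ → z; S → x; TX → x; TY → y; X → z; S → X TZ; X → TX X0; X0 → TZ X1; X1 → TY TX; X → TZ TX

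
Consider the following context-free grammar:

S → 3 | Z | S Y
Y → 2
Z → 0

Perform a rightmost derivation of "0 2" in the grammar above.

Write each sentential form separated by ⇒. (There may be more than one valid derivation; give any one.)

S ⇒ S Y ⇒ S 2 ⇒ Z 2 ⇒ 0 2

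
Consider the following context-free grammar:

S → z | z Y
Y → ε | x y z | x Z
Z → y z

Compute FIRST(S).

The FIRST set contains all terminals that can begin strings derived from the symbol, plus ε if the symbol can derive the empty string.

We compute FIRST(S) using the standard algorithm.
FIRST(S) = {z}
FIRST(Y) = {x, ε}
FIRST(Z) = {y}
Therefore, FIRST(S) = {z}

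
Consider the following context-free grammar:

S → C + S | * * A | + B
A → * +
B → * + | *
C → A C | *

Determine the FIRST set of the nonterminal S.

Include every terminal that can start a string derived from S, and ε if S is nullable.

We compute FIRST(S) using the standard algorithm.
FIRST(A) = {*}
FIRST(B) = {*}
FIRST(C) = {*}
FIRST(S) = {*, +}
Therefore, FIRST(S) = {*, +}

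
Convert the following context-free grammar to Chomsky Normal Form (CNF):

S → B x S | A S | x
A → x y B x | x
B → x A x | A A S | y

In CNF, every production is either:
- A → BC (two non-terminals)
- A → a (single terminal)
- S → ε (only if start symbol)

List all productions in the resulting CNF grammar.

TX → x; S → x; TY → y; A → x; B → y; S → B X0; X0 → TX S; S → A S; A → TX X1; X1 → TY X2; X2 → B TX; B → TX X3; X3 → A TX; B → A X4; X4 → A S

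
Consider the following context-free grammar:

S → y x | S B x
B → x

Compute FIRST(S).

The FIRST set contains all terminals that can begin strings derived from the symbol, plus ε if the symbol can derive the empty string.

We compute FIRST(S) using the standard algorithm.
FIRST(B) = {x}
FIRST(S) = {y}
Therefore, FIRST(S) = {y}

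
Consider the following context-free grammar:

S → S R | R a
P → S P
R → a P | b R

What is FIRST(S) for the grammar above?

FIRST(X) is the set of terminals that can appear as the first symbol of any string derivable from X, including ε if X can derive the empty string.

We compute FIRST(S) using the standard algorithm.
FIRST(P) = {a, b}
FIRST(R) = {a, b}
FIRST(S) = {a, b}
Therefore, FIRST(S) = {a, b}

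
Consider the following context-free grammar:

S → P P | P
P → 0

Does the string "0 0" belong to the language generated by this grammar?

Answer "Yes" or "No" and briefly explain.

Yes - a valid derivation exists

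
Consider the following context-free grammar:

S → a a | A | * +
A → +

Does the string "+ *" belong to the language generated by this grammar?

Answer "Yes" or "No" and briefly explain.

No - no valid derivation exists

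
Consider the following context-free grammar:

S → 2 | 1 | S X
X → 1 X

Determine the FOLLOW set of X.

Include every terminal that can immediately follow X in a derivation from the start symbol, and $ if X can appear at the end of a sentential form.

We compute FOLLOW(X) using the standard algorithm.
FOLLOW(S) starts with {$}.
FIRST(S) = {1, 2}
FIRST(X) = {1}
FOLLOW(S) = {$, 1}
FOLLOW(X) = {$, 1}
Therefore, FOLLOW(X) = {$, 1}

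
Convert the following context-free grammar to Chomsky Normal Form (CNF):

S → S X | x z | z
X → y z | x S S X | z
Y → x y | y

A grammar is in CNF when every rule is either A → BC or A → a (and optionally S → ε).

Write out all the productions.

TX → x; TZ → z; S → z; TY → y; X → z; Y → y; S → S X; S → TX TZ; X → TY TZ; X → TX X0; X0 → S X1; X1 → S X; Y → TX TY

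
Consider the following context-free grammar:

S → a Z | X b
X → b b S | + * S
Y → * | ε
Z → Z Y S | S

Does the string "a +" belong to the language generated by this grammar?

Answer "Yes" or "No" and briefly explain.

No - no valid derivation exists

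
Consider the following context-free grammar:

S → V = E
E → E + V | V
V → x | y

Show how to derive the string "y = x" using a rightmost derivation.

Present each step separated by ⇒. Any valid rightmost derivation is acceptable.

S ⇒ V = E ⇒ V = V ⇒ V = x ⇒ y = x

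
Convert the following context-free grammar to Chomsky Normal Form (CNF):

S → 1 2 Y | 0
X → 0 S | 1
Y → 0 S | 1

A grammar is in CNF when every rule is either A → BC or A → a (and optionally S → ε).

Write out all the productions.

T1 → 1; T2 → 2; S → 0; T0 → 0; X → 1; Y → 1; S → T1 X0; X0 → T2 Y; X → T0 S; Y → T0 S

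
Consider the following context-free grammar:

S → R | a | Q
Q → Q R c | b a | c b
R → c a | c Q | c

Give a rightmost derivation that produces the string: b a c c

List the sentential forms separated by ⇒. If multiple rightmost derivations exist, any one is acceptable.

S ⇒ Q ⇒ Q R c ⇒ Q c c ⇒ b a c c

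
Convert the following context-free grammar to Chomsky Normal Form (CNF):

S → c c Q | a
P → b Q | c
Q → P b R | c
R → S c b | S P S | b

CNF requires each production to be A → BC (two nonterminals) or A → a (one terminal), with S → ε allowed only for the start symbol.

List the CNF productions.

TC → c; S → a; TB → b; P → c; Q → c; R → b; S → TC X0; X0 → TC Q; P → TB Q; Q → P X1; X1 → TB R; R → S X2; X2 → TC TB; R → S X3; X3 → P S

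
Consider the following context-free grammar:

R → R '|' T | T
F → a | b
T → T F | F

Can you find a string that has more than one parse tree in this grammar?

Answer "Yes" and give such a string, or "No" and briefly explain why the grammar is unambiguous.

No - the grammar is unambiguous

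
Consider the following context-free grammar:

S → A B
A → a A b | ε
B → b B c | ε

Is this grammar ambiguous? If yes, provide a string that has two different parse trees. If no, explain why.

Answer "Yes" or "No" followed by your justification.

No - the grammar is unambiguous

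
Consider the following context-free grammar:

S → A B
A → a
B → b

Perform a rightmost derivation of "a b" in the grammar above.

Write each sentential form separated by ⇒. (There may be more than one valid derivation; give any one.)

S ⇒ A B ⇒ A b ⇒ a b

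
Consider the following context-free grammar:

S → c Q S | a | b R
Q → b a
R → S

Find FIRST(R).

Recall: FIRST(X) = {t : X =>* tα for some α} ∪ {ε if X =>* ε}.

We compute FIRST(R) using the standard algorithm.
FIRST(Q) = {b}
FIRST(R) = {a, b, c}
FIRST(S) = {a, b, c}
Therefore, FIRST(R) = {a, b, c}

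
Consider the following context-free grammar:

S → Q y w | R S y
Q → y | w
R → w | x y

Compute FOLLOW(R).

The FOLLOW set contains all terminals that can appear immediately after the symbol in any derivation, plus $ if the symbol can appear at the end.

We compute FOLLOW(R) using the standard algorithm.
FOLLOW(S) starts with {$}.
FIRST(Q) = {w, y}
FIRST(R) = {w, x}
FIRST(S) = {w, x, y}
FOLLOW(Q) = {y}
FOLLOW(R) = {w, x, y}
FOLLOW(S) = {$, y}
Therefore, FOLLOW(R) = {w, x, y}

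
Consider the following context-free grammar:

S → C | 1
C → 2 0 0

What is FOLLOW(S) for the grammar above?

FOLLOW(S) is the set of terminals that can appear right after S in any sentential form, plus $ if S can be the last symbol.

We compute FOLLOW(S) using the standard algorithm.
FOLLOW(S) starts with {$}.
FIRST(C) = {2}
FIRST(S) = {1, 2}
FOLLOW(C) = {$}
FOLLOW(S) = {$}
Therefore, FOLLOW(S) = {$}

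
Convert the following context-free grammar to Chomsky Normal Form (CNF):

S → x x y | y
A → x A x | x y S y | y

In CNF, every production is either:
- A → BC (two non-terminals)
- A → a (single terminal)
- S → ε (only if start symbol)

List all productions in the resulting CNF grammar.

TX → x; TY → y; S → y; A → y; S → TX X0; X0 → TX TY; A → TX X1; X1 → A TX; A → TX X2; X2 → TY X3; X3 → S TY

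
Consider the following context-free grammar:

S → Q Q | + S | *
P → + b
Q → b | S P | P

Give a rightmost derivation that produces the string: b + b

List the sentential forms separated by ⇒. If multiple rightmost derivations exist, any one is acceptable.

S ⇒ Q Q ⇒ Q P ⇒ Q + b ⇒ b + b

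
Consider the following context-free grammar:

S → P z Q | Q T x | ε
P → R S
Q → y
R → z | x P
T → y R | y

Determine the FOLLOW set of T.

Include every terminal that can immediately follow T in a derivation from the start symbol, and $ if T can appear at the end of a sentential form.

We compute FOLLOW(T) using the standard algorithm.
FOLLOW(S) starts with {$}.
FIRST(P) = {x, z}
FIRST(Q) = {y}
FIRST(R) = {x, z}
FIRST(S) = {x, y, z, ε}
FIRST(T) = {y}
FOLLOW(P) = {x, y, z}
FOLLOW(Q) = {$, x, y, z}
FOLLOW(R) = {x, y, z}
FOLLOW(S) = {$, x, y, z}
FOLLOW(T) = {x}
Therefore, FOLLOW(T) = {x}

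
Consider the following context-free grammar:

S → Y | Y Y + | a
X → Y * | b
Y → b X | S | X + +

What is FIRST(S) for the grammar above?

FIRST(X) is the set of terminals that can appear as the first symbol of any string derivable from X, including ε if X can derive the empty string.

We compute FIRST(S) using the standard algorithm.
FIRST(S) = {a, b}
FIRST(X) = {a, b}
FIRST(Y) = {a, b}
Therefore, FIRST(S) = {a, b}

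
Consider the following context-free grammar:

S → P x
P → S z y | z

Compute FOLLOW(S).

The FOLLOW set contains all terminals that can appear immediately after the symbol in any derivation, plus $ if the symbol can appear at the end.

We compute FOLLOW(S) using the standard algorithm.
FOLLOW(S) starts with {$}.
FIRST(P) = {z}
FIRST(S) = {z}
FOLLOW(P) = {x}
FOLLOW(S) = {$, z}
Therefore, FOLLOW(S) = {$, z}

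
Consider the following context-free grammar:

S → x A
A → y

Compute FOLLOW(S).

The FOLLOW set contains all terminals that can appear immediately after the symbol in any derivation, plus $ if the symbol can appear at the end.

We compute FOLLOW(S) using the standard algorithm.
FOLLOW(S) starts with {$}.
FIRST(A) = {y}
FIRST(S) = {x}
FOLLOW(A) = {$}
FOLLOW(S) = {$}
Therefore, FOLLOW(S) = {$}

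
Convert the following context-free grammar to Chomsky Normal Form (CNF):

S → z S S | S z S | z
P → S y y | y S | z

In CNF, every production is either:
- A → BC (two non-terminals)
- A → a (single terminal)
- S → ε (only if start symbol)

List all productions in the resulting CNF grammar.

TZ → z; S → z; TY → y; P → z; S → TZ X0; X0 → S S; S → S X1; X1 → TZ S; P → S X2; X2 → TY TY; P → TY S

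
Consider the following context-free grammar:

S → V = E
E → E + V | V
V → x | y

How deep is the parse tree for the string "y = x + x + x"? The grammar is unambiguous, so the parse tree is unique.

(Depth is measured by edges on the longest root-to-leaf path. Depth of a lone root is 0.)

5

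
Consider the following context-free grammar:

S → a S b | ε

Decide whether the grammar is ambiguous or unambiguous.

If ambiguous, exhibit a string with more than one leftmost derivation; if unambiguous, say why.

Unambiguous - every string in the language has a unique leftmost derivation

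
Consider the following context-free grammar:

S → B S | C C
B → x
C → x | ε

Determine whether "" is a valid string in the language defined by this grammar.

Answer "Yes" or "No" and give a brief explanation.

Yes - a valid derivation exists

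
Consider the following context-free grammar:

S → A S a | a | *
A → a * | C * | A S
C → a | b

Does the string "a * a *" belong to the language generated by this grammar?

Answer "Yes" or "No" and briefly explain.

No - no valid derivation exists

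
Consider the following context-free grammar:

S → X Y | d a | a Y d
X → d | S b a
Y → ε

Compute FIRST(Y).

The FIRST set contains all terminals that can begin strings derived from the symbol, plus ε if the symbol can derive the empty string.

We compute FIRST(Y) using the standard algorithm.
FIRST(S) = {a, d}
FIRST(X) = {a, d}
FIRST(Y) = {ε}
Therefore, FIRST(Y) = {ε}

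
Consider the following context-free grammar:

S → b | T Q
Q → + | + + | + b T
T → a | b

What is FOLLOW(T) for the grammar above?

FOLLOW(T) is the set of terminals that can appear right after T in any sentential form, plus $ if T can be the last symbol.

We compute FOLLOW(T) using the standard algorithm.
FOLLOW(S) starts with {$}.
FIRST(Q) = {+}
FIRST(S) = {a, b}
FIRST(T) = {a, b}
FOLLOW(Q) = {$}
FOLLOW(S) = {$}
FOLLOW(T) = {$, +}
Therefore, FOLLOW(T) = {$, +}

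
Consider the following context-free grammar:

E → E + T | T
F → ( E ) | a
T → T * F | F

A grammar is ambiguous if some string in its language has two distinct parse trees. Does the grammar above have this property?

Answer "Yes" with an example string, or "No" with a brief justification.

No - the grammar is unambiguous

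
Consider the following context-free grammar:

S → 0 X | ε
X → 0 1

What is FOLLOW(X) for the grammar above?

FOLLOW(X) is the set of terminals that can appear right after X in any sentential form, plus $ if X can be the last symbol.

We compute FOLLOW(X) using the standard algorithm.
FOLLOW(S) starts with {$}.
FIRST(S) = {0, ε}
FIRST(X) = {0}
FOLLOW(S) = {$}
FOLLOW(X) = {$}
Therefore, FOLLOW(X) = {$}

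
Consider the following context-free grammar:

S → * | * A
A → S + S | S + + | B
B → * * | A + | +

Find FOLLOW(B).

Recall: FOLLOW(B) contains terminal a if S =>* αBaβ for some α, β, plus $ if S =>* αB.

We compute FOLLOW(B) using the standard algorithm.
FOLLOW(S) starts with {$}.
FIRST(A) = {*, +}
FIRST(B) = {*, +}
FIRST(S) = {*}
FOLLOW(A) = {$, +}
FOLLOW(B) = {$, +}
FOLLOW(S) = {$, +}
Therefore, FOLLOW(B) = {$, +}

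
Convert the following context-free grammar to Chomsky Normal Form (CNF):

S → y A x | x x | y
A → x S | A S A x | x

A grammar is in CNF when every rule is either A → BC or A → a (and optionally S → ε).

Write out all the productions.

TY → y; TX → x; S → y; A → x; S → TY X0; X0 → A TX; S → TX TX; A → TX S; A → A X1; X1 → S X2; X2 → A TX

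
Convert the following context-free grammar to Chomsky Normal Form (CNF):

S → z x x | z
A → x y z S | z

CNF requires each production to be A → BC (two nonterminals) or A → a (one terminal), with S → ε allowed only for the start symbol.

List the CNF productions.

TZ → z; TX → x; S → z; TY → y; A → z; S → TZ X0; X0 → TX TX; A → TX X1; X1 → TY X2; X2 → TZ S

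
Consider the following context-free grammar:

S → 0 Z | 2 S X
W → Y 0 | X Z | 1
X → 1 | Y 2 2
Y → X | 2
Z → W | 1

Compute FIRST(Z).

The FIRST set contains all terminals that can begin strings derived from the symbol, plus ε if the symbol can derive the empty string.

We compute FIRST(Z) using the standard algorithm.
FIRST(S) = {0, 2}
FIRST(W) = {1, 2}
FIRST(X) = {1, 2}
FIRST(Y) = {1, 2}
FIRST(Z) = {1, 2}
Therefore, FIRST(Z) = {1, 2}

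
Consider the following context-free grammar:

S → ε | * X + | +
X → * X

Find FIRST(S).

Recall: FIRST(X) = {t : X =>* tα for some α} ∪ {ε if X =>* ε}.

We compute FIRST(S) using the standard algorithm.
FIRST(S) = {*, +, ε}
FIRST(X) = {*}
Therefore, FIRST(S) = {*, +, ε}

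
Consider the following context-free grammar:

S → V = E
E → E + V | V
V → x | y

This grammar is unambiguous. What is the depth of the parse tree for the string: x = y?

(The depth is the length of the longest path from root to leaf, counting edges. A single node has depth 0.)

3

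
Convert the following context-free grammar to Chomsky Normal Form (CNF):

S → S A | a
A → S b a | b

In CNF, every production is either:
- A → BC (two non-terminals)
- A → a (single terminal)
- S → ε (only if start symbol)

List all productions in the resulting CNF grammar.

S → a; TB → b; TA → a; A → b; S → S A; A → S X0; X0 → TB TA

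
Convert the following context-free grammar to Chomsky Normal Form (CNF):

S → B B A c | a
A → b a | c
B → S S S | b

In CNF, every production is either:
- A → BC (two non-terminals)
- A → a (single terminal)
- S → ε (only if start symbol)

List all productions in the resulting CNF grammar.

TC → c; S → a; TB → b; TA → a; A → c; B → b; S → B X0; X0 → B X1; X1 → A TC; A → TB TA; B → S X2; X2 → S S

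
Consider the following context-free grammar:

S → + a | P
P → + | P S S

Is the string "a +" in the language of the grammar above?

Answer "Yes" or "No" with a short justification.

No - no valid derivation exists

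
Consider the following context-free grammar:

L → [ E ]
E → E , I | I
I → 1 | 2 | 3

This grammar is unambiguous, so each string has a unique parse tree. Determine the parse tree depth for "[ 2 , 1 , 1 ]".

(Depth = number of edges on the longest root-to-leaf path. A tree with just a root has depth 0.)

5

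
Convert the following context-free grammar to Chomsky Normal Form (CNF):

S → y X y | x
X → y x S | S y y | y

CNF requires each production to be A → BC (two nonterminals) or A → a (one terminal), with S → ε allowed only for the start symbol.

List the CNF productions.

TY → y; S → x; TX → x; X → y; S → TY X0; X0 → X TY; X → TY X1; X1 → TX S; X → S X2; X2 → TY TY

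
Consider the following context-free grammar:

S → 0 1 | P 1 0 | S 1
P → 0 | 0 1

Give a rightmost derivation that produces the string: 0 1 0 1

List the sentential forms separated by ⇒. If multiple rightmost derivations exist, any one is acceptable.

S ⇒ S 1 ⇒ P 1 0 1 ⇒ 0 1 0 1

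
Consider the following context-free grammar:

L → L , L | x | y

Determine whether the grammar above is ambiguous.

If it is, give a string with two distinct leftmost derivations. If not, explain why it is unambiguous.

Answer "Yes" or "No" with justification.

Yes - the string 'y , y , x , x' has two distinct leftmost derivations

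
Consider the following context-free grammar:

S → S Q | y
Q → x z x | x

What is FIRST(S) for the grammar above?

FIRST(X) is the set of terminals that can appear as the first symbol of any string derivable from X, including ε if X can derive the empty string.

We compute FIRST(S) using the standard algorithm.
FIRST(Q) = {x}
FIRST(S) = {y}
Therefore, FIRST(S) = {y}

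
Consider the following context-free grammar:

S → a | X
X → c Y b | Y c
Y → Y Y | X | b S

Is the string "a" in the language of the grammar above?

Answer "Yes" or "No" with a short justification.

Yes - a valid derivation exists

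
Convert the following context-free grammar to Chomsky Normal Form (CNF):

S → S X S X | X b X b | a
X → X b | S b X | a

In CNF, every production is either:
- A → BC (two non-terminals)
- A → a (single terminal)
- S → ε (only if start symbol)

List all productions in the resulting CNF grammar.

TB → b; S → a; X → a; S → S X0; X0 → X X1; X1 → S X; S → X X2; X2 → TB X3; X3 → X TB; X → X TB; X → S X4; X4 → TB X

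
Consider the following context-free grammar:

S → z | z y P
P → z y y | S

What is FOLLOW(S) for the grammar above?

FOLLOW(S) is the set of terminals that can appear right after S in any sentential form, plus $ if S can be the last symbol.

We compute FOLLOW(S) using the standard algorithm.
FOLLOW(S) starts with {$}.
FIRST(P) = {z}
FIRST(S) = {z}
FOLLOW(P) = {$}
FOLLOW(S) = {$}
Therefore, FOLLOW(S) = {$}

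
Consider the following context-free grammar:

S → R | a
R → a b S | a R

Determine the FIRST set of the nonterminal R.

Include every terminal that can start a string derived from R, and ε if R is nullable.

We compute FIRST(R) using the standard algorithm.
FIRST(R) = {a}
FIRST(S) = {a}
Therefore, FIRST(R) = {a}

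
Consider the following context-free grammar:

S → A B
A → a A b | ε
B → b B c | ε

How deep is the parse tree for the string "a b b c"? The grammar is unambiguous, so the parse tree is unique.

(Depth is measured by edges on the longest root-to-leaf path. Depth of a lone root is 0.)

3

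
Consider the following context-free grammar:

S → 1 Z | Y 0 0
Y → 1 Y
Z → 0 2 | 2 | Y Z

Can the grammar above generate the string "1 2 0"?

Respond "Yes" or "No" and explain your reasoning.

No - no valid derivation exists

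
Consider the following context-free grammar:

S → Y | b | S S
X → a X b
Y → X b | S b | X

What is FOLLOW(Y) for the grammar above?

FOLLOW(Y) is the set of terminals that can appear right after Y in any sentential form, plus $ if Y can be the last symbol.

We compute FOLLOW(Y) using the standard algorithm.
FOLLOW(S) starts with {$}.
FIRST(S) = {a, b}
FIRST(X) = {a}
FIRST(Y) = {a, b}
FOLLOW(S) = {$, a, b}
FOLLOW(X) = {$, a, b}
FOLLOW(Y) = {$, a, b}
Therefore, FOLLOW(Y) = {$, a, b}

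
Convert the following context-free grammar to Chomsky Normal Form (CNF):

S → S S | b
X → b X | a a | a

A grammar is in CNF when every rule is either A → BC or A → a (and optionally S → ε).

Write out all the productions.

S → b; TB → b; TA → a; X → a; S → S S; X → TB X; X → TA TA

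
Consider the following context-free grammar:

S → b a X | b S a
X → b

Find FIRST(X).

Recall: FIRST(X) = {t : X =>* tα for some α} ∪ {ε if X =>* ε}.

We compute FIRST(X) using the standard algorithm.
FIRST(S) = {b}
FIRST(X) = {b}
Therefore, FIRST(X) = {b}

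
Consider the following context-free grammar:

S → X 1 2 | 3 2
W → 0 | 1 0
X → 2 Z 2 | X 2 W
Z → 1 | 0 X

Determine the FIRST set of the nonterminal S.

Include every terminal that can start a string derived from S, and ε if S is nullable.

We compute FIRST(S) using the standard algorithm.
FIRST(S) = {2, 3}
FIRST(W) = {0, 1}
FIRST(X) = {2}
FIRST(Z) = {0, 1}
Therefore, FIRST(S) = {2, 3}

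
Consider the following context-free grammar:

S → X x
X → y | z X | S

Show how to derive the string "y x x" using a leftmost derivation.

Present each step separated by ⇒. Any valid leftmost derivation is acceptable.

S ⇒ X x ⇒ S x ⇒ X x x ⇒ y x x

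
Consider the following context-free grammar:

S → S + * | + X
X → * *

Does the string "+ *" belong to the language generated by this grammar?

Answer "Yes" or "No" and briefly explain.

No - no valid derivation exists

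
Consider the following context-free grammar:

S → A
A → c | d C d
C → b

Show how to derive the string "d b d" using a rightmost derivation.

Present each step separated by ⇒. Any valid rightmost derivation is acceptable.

S ⇒ A ⇒ d C d ⇒ d b d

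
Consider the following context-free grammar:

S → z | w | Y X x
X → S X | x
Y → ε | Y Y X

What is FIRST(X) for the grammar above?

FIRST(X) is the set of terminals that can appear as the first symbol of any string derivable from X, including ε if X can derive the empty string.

We compute FIRST(X) using the standard algorithm.
FIRST(S) = {w, x, z}
FIRST(X) = {w, x, z}
FIRST(Y) = {w, x, z, ε}
Therefore, FIRST(X) = {w, x, z}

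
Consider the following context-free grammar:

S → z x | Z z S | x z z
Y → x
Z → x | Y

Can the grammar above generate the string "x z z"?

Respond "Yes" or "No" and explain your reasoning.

Yes - a valid derivation exists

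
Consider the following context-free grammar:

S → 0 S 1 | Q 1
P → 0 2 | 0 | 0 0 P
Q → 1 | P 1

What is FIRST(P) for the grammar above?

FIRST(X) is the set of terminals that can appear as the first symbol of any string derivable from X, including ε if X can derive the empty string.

We compute FIRST(P) using the standard algorithm.
FIRST(P) = {0}
FIRST(Q) = {0, 1}
FIRST(S) = {0, 1}
Therefore, FIRST(P) = {0}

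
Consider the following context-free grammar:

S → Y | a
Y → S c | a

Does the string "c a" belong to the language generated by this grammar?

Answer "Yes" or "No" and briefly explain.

No - no valid derivation exists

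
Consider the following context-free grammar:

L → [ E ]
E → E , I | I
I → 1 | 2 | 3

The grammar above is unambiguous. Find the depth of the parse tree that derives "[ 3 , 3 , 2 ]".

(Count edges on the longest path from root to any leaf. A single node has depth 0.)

5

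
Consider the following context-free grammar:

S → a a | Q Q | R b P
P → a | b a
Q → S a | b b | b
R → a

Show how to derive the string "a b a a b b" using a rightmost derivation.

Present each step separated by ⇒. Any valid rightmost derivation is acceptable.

S ⇒ Q Q ⇒ Q b b ⇒ S a b b ⇒ R b P a b b ⇒ R b a a b b ⇒ a b a a b b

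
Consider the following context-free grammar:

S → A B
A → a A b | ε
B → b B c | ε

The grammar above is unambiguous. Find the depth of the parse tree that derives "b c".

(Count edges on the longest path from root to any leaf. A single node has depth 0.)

3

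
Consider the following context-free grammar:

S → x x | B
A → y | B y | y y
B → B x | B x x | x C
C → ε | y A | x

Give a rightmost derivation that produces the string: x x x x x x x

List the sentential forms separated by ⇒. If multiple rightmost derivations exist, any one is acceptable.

S ⇒ B ⇒ B x ⇒ B x x x ⇒ B x x x x x ⇒ x C x x x x x ⇒ x x x x x x x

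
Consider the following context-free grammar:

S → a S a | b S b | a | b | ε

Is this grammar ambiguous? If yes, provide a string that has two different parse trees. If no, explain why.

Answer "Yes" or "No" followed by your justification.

No - the grammar is unambiguous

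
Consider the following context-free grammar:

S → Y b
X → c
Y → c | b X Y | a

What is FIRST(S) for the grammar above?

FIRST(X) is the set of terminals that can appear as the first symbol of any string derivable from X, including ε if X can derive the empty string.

We compute FIRST(S) using the standard algorithm.
FIRST(S) = {a, b, c}
FIRST(X) = {c}
FIRST(Y) = {a, b, c}
Therefore, FIRST(S) = {a, b, c}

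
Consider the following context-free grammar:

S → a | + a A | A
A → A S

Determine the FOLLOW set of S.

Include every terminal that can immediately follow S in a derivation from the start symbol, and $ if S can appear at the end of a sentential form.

We compute FOLLOW(S) using the standard algorithm.
FOLLOW(S) starts with {$}.
FIRST(A) = {}
FIRST(S) = {+, a}
FOLLOW(A) = {$, +, a}
FOLLOW(S) = {$, +, a}
Therefore, FOLLOW(S) = {$, +, a}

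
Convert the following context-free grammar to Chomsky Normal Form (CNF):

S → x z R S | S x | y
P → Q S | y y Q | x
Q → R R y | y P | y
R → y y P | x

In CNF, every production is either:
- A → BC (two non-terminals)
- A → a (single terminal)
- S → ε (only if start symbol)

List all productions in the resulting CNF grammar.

TX → x; TZ → z; S → y; TY → y; P → x; Q → y; R → x; S → TX X0; X0 → TZ X1; X1 → R S; S → S TX; P → Q S; P → TY X2; X2 → TY Q; Q → R X3; X3 → R TY; Q → TY P; R → TY X4; X4 → TY P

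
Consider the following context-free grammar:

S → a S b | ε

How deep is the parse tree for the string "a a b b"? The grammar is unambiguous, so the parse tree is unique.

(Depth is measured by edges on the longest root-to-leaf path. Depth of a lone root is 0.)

3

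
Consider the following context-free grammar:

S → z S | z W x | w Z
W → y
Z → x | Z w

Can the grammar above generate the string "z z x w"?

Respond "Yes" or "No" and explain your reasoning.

No - no valid derivation exists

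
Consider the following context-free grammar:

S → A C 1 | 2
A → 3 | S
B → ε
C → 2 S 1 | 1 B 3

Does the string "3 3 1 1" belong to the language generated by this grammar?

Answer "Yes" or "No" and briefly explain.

No - no valid derivation exists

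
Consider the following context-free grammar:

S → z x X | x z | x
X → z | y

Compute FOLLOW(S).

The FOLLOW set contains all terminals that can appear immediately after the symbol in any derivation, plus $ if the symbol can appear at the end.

We compute FOLLOW(S) using the standard algorithm.
FOLLOW(S) starts with {$}.
FIRST(S) = {x, z}
FIRST(X) = {y, z}
FOLLOW(S) = {$}
FOLLOW(X) = {$}
Therefore, FOLLOW(S) = {$}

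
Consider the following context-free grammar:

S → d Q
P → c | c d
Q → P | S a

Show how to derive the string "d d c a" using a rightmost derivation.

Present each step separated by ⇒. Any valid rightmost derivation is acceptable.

S ⇒ d Q ⇒ d S a ⇒ d d Q a ⇒ d d P a ⇒ d d c a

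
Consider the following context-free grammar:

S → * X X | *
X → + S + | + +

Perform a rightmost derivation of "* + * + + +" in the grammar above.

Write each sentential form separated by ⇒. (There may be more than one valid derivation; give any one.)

S ⇒ * X X ⇒ * X + + ⇒ * + S + + + ⇒ * + * + + +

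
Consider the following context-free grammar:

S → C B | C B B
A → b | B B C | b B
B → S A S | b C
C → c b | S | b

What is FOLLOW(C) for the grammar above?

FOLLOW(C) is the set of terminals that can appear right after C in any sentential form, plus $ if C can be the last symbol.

We compute FOLLOW(C) using the standard algorithm.
FOLLOW(S) starts with {$}.
FIRST(A) = {b, c}
FIRST(B) = {b, c}
FIRST(C) = {b, c}
FIRST(S) = {b, c}
FOLLOW(A) = {b, c}
FOLLOW(B) = {$, b, c}
FOLLOW(C) = {$, b, c}
FOLLOW(S) = {$, b, c}
Therefore, FOLLOW(C) = {$, b, c}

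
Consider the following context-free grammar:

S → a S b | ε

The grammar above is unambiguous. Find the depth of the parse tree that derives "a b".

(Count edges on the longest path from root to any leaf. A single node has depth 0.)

2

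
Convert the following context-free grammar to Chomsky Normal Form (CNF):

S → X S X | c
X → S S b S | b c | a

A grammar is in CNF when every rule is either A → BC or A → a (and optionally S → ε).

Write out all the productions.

S → c; TB → b; TC → c; X → a; S → X X0; X0 → S X; X → S X1; X1 → S X2; X2 → TB S; X → TB TC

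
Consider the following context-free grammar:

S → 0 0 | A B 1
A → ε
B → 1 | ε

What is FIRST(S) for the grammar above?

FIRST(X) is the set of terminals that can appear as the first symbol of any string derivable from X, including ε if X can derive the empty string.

We compute FIRST(S) using the standard algorithm.
FIRST(A) = {ε}
FIRST(B) = {1, ε}
FIRST(S) = {0, 1}
Therefore, FIRST(S) = {0, 1}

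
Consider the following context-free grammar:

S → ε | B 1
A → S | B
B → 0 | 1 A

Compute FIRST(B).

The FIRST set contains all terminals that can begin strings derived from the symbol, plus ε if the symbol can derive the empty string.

We compute FIRST(B) using the standard algorithm.
FIRST(A) = {0, 1, ε}
FIRST(B) = {0, 1}
FIRST(S) = {0, 1, ε}
Therefore, FIRST(B) = {0, 1}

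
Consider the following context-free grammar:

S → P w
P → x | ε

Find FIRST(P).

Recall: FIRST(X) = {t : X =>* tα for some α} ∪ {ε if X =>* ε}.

We compute FIRST(P) using the standard algorithm.
FIRST(P) = {x, ε}
FIRST(S) = {w, x}
Therefore, FIRST(P) = {x, ε}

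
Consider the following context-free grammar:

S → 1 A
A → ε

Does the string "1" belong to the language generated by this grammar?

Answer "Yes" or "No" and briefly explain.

Yes - a valid derivation exists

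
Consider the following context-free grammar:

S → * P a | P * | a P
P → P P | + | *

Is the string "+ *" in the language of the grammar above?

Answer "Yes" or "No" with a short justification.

Yes - a valid derivation exists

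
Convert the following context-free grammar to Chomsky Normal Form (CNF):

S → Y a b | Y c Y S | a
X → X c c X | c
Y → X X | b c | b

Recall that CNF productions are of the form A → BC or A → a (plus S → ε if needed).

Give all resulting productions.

TA → a; TB → b; TC → c; S → a; X → c; Y → b; S → Y X0; X0 → TA TB; S → Y X1; X1 → TC X2; X2 → Y S; X → X X3; X3 → TC X4; X4 → TC X; Y → X X; Y → TB TC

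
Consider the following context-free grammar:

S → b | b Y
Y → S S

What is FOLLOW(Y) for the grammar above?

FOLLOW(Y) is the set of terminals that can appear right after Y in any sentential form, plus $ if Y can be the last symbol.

We compute FOLLOW(Y) using the standard algorithm.
FOLLOW(S) starts with {$}.
FIRST(S) = {b}
FIRST(Y) = {b}
FOLLOW(S) = {$, b}
FOLLOW(Y) = {$, b}
Therefore, FOLLOW(Y) = {$, b}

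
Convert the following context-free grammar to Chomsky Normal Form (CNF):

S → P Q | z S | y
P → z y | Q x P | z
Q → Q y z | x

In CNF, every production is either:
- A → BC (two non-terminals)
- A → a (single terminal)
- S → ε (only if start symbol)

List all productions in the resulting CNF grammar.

TZ → z; S → y; TY → y; TX → x; P → z; Q → x; S → P Q; S → TZ S; P → TZ TY; P → Q X0; X0 → TX P; Q → Q X1; X1 → TY TZ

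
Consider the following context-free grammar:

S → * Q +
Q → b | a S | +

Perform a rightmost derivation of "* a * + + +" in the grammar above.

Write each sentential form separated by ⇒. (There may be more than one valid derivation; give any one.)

S ⇒ * Q + ⇒ * a S + ⇒ * a * Q + + ⇒ * a * + + +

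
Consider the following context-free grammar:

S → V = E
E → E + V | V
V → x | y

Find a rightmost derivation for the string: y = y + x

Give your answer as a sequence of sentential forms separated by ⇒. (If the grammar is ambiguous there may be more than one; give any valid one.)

S ⇒ V = E ⇒ V = E + V ⇒ V = E + x ⇒ V = V + x ⇒ V = y + x ⇒ y = y + x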